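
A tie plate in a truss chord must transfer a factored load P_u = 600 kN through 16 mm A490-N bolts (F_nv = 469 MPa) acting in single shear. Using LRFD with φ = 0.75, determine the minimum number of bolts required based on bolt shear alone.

9 bolts

A_b = π·16²/4 = 201.1 mm².
Per-bolt design strength φR_n = 0.75 × 469 × 201.1 × 1 / 1000 = 70.72 kN.
n ≥ 600 / 70.72 = 8.484 → use 9 bolts.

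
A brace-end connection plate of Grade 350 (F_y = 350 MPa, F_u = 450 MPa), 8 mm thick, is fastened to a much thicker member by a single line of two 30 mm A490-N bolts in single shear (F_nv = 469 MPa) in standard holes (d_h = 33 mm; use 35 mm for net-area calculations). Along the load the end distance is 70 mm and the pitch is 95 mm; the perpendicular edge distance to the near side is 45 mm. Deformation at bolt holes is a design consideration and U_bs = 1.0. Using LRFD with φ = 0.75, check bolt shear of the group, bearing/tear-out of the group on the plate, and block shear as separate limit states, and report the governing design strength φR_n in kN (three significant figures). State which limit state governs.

256 kN (block shear governs)

Bolt shear: A_b = π·30²/4 = 706.9 mm²; R_n = 469 × 706.9 × 2 × 1 / 1000 = 663 kN → 0.75 × 663 = 497 kN.
Bearing: edge l_c = 53.5, r_n = 231.1 kN; interior l_c = 62, r_n = 259.2 kN; R_n = 231.1 + 1·259.2 = 490.3 kN → 368 kN.
Block shear: A_gv = 1320, A_nv = 900, A_nt = 220 mm²; R_n = min(0.6F_uA_nv, 0.6F_yA_gv) + U_bs·F_u·A_nt = 342 kN → 256 kN.
Block shear governs: 256 kN.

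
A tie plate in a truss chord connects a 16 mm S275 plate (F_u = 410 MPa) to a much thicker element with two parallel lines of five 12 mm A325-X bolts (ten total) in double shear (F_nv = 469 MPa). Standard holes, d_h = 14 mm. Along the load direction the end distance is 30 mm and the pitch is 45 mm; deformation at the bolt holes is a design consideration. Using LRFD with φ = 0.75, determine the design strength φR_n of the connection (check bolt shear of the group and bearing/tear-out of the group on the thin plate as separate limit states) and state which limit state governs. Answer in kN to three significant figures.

796 kN (bolt shear governs)

Bolt shear: A_b = π·12²/4 = 113.1 mm²; R_n = 469 × 113.1 × 10 × 2 / 1000 = 1061 kN → 0.75 × 1061 = 796 kN.
Bearing (1.2 l_c t F_u ≤ 2.4 d t F_u): upper limit = 2.4·12·16·410 / 1000 = 188.9 kN.
  Edge l_c = 30 − 14/2 = 23 → r_n = 181.1 kN; interior l_c = 45 − 14 = 31 → r_n = 188.9 kN.
  R_n,bearing = 2·181.1 + 8·188.9 = 1874 kN → 0.75 × 1874 = 1410 kN.
Bolt shear governs: 796 kN.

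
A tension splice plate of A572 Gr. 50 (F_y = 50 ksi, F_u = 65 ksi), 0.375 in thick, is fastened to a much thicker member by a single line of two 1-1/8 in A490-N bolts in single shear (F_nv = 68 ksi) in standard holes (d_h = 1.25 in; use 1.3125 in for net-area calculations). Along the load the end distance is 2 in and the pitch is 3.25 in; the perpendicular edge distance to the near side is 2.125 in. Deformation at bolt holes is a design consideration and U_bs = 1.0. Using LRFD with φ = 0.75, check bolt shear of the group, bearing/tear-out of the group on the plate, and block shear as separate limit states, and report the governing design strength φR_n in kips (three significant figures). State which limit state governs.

Bolt shear: A_b = π·1.125²/4 = 0.994 in²; R_n = 68 × 0.994 × 2 × 1 = 135.2 kips → 0.75 × 135.2 = 101 kips.
Bearing: edge l_c = 1.375, r_n = 40.22 kips; interior l_c = 2, r_n = 58.5 kips; R_n = 40.22 + 1·58.5 = 98.72 kips → 74 kips.
Block shear: A_gv = 1.969, A_nv = 1.23, A_nt = 0.5508 in²; R_n = min(0.6F_uA_nv, 0.6F_yA_gv) + U_bs·F_u·A_nt = 83.79 kips → 62.8 kips.
Block shear governs: 62.8 kips.

62.8 kips (block shear governs)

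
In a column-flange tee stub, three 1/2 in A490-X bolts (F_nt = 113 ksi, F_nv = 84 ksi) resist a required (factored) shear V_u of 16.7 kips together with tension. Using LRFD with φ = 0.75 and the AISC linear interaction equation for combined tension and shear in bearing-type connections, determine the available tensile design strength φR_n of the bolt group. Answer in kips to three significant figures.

42.4 kips

A_b = π·0.5²/4 = 0.1963 in²; f_rv = 16.7 / (3 × 0.1963) = 28.35 ksi.
F'_nt = 1.3 F_nt − (F_nt / φF_nv) f_rv = 1.3·113 − (113/(0.75·84))·28.35 = 96.05 ksi, capped at F_nt → F'_nt = 96.05 ksi.
R_n = F'_nt · A_b · n = 96.05 × 0.1963 × 3 = 56.58 kips.
Design strength φR_n = 0.75 × 56.58 = 42.4 kips.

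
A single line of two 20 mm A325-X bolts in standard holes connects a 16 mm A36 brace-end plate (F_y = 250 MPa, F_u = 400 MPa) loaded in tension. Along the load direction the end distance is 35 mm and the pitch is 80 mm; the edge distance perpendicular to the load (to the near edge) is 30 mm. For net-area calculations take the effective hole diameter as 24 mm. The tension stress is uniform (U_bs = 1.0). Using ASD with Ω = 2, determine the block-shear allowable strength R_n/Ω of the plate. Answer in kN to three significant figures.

196 kN

Shear plane L_v = 35 + 1·80 = 115 mm; A_gv = 115 × 16 = 1840 mm².
A_nv = (115 − 1.5·24) × 16 = 1264 mm².
A_nt = (30 − 0.5·24) × 16 = 288 mm².
0.6 F_u A_nv = 303.4 kN; 0.6 F_y A_gv = 276 kN → shear yielding governs the shear term.
R_n = 276 + 1.0 × 400 × 288 / 1000 = 391.2 kN.
Allowable strength R_n/Ω = 391.2 / 2 = 196 kN.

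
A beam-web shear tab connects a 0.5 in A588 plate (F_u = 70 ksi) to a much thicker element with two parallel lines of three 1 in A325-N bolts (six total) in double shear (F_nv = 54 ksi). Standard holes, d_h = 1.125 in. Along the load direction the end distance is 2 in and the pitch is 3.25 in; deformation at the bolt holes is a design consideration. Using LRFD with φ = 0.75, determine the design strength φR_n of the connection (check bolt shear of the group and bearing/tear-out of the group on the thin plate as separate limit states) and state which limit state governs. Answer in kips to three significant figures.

Bolt shear: A_b = π·1²/4 = 0.7854 in²; R_n = 54 × 0.7854 × 6 × 2 = 508.9 kips → 0.75 × 508.9 = 382 kips.
Bearing (1.2 l_c t F_u ≤ 2.4 d t F_u): upper limit = 2.4·1·0.5·70 = 84 kips.
  Edge l_c = 2 − 1.125/2 = 1.438 → r_n = 60.37 kips; interior l_c = 3.25 − 1.125 = 2.125 → r_n = 84 kips.
  R_n,bearing = 2·60.37 + 4·84 = 456.8 kips → 0.75 × 456.8 = 343 kips.
Bearing governs: 343 kips.

343 kips (bearing governs)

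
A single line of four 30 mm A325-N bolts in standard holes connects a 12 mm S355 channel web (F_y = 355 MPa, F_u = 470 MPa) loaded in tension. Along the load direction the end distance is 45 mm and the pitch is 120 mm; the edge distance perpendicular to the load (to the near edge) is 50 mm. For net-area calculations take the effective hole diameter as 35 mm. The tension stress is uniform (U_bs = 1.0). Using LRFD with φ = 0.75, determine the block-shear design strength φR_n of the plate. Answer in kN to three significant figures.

Shear plane L_v = 45 + 3·120 = 405 mm; A_gv = 405 × 12 = 4860 mm².
A_nv = (405 − 3.5·35) × 12 = 3390 mm².
A_nt = (50 − 0.5·35) × 12 = 390 mm².
0.6 F_u A_nv = 956 kN; 0.6 F_y A_gv = 1035 kN → shear rupture governs the shear term.
R_n = 956 + 1.0 × 470 × 390 / 1000 = 1139 kN.
Design strength φR_n = 0.75 × 1139 = 854 kN.

854 kN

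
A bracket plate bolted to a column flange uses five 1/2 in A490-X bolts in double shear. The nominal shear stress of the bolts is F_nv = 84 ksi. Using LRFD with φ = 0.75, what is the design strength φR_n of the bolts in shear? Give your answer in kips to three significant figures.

A_b = π × 0.5² / 4 = 0.1963 in².
R_n = F_nv · A_b · n · n_s = 84 × 0.1963 × 5 × 2 = 164.9 kips.
Design strength φR_n = 0.75 × 164.9 = 124 kips.

124 kips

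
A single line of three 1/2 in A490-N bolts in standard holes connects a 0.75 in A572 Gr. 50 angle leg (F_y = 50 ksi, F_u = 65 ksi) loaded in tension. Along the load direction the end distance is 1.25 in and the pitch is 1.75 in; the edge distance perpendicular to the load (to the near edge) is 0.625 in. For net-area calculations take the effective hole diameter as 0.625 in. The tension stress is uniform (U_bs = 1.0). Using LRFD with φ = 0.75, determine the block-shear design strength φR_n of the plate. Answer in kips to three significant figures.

81.4 kips

Shear plane L_v = 1.25 + 2·1.75 = 4.75 in; A_gv = 4.75 × 0.75 = 3.562 in².
A_nv = (4.75 − 2.5·0.625) × 0.75 = 2.391 in².
A_nt = (0.625 − 0.5·0.625) × 0.75 = 0.2344 in².
0.6 F_u A_nv = 93.23 kips; 0.6 F_y A_gv = 106.9 kips → shear rupture governs the shear term.
R_n = 93.23 + 1.0 × 65 × 0.2344 = 108.5 kips.
Design strength φR_n = 0.75 × 108.5 = 81.4 kips.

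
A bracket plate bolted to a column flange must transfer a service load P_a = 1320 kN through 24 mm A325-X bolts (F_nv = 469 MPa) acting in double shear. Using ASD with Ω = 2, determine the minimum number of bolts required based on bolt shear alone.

A_b = π·24²/4 = 452.4 mm².
Per-bolt allowable strength R_n/Ω = 469 × 452.4 × 2 / 1000 / 2 = 212.2 kN.
n ≥ 1320 / 212.2 = 6.221 → use 7 bolts.

7 bolts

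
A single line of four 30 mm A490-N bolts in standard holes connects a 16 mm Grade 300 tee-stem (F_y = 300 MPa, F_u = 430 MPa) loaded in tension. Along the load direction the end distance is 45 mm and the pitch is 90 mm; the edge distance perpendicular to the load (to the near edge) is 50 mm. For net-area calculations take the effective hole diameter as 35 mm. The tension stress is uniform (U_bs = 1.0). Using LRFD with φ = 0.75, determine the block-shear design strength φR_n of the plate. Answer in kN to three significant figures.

Shear plane L_v = 45 + 3·90 = 315 mm; A_gv = 315 × 16 = 5040 mm².
A_nv = (315 − 3.5·35) × 16 = 3080 mm².
A_nt = (50 − 0.5·35) × 16 = 520 mm².
0.6 F_u A_nv = 794.6 kN; 0.6 F_y A_gv = 907.2 kN → shear rupture governs the shear term.
R_n = 794.6 + 1.0 × 430 × 520 / 1000 = 1018 kN.
Design strength φR_n = 0.75 × 1018 = 764 kN.

764 kN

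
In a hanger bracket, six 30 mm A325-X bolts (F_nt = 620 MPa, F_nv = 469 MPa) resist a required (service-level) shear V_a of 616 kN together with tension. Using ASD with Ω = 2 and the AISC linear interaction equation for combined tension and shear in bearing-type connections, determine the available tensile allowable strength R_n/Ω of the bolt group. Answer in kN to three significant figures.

895 kN

A_b = π·30²/4 = 706.9 mm²; f_rv = 616 × 1000 / (6 × 706.9) = 145.2 MPa.
F'_nt = 1.3 F_nt − (Ω F_nt / F_nv) f_rv = 1.3·620 − (2·620/469)·145.2 = 422 MPa, capped at F_nt → F'_nt = 422 MPa.
R_n = F'_nt · A_b · n = 422 × 706.9 × 6 / 1000 = 1790 kN.
Allowable strength R_n/Ω = 1790 / 2 = 895 kN.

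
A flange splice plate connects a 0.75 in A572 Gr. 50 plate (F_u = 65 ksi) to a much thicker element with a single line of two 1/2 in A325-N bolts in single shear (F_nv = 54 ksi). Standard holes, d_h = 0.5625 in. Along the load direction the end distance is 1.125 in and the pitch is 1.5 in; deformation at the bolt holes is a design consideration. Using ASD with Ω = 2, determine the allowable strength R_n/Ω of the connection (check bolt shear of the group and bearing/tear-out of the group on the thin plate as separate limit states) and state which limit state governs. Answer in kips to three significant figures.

Bolt shear: A_b = π·0.5²/4 = 0.1963 in²; R_n = 54 × 0.1963 × 2 × 1 = 21.21 kips → 21.21 / 2 = 10.6 kips.
Bearing (1.2 l_c t F_u ≤ 2.4 d t F_u): upper limit = 2.4·0.5·0.75·65 = 58.5 kips.
  Edge l_c = 1.125 − 0.5625/2 = 0.8438 → r_n = 49.36 kips; interior l_c = 1.5 − 0.5625 = 0.9375 → r_n = 54.84 kips.
  R_n,bearing = 1·49.36 + 1·54.84 = 104.2 kips → 104.2 / 2 = 52.1 kips.
Bolt shear governs: 10.6 kips.

10.6 kips (bolt shear governs)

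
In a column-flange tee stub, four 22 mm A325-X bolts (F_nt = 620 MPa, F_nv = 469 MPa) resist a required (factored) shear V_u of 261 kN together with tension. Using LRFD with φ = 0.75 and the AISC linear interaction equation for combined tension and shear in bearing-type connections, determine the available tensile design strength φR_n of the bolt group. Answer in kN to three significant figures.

A_b = π·22²/4 = 380.1 mm²; f_rv = 261 × 1000 / (4 × 380.1) = 171.7 MPa.
F'_nt = 1.3 F_nt − (F_nt / φF_nv) f_rv = 1.3·620 − (620/(0.75·469))·171.7 = 503.4 MPa, capped at F_nt → F'_nt = 503.4 MPa.
R_n = F'_nt · A_b · n = 503.4 × 380.1 × 4 / 1000 = 765.5 kN.
Design strength φR_n = 0.75 × 765.5 = 574 kN.

574 kN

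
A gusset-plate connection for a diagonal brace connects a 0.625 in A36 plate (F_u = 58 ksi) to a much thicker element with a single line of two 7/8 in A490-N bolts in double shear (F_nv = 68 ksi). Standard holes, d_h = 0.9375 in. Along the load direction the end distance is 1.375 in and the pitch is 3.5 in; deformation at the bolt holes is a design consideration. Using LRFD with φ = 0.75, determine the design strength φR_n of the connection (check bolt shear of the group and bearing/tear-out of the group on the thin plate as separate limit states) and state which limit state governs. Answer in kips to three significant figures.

86.7 kips (bearing governs)

Bolt shear: A_b = π·0.875²/4 = 0.6013 in²; R_n = 68 × 0.6013 × 2 × 2 = 163.6 kips → 0.75 × 163.6 = 123 kips.
Bearing (1.2 l_c t F_u ≤ 2.4 d t F_u): upper limit = 2.4·0.875·0.625·58 = 76.12 kips.
  Edge l_c = 1.375 − 0.9375/2 = 0.9062 → r_n = 39.42 kips; interior l_c = 3.5 − 0.9375 = 2.562 → r_n = 76.12 kips.
  R_n,bearing = 1·39.42 + 1·76.12 = 115.5 kips → 0.75 × 115.5 = 86.7 kips.
Bearing governs: 86.7 kips.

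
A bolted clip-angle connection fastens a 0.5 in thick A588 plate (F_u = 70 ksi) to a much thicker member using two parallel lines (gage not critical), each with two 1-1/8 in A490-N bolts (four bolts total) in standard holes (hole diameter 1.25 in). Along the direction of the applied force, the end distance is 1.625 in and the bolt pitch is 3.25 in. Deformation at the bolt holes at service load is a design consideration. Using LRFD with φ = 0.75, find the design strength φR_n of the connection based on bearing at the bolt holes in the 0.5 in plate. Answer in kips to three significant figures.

189 kips

Per bolt r_n = 1.2 l_c t F_u ≤ 2.4 d t F_u; upper limit = 2.4 × 1.125 × 0.5 × 70 = 94.5 kips.
Edge bolt: l_c = 1.625 − 1.25/2 = 1 in → 1.2 × 1 × 0.5 × 70 = 42 → r_n = 42 kips.
Interior bolts: l_c = 3.25 − 1.25 = 2 in → 1.2 × 2 × 0.5 × 70 = 84 → r_n = 84 kips.
R_n = 2 × 42 + 2 × 84 = 252 kips.
Design strength φR_n = 0.75 × 252 = 189 kips.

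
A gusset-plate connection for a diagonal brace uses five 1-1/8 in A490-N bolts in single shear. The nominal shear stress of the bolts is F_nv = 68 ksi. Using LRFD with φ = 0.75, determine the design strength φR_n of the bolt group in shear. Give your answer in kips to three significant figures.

A_b = π × 1.125² / 4 = 0.994 in².
R_n = F_nv · A_b · n · n_s = 68 × 0.994 × 5 × 1 = 338 kips.
Design strength φR_n = 0.75 × 338 = 253 kips.

253 kips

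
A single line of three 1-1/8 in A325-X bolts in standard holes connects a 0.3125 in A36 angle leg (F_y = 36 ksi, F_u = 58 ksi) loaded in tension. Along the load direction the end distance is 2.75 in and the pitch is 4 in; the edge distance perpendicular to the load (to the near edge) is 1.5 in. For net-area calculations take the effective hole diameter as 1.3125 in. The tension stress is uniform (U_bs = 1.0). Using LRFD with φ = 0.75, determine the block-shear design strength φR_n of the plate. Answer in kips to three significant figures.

Shear plane L_v = 2.75 + 2·4 = 10.75 in; A_gv = 10.75 × 0.3125 = 3.359 in².
A_nv = (10.75 − 2.5·1.3125) × 0.3125 = 2.334 in².
A_nt = (1.5 − 0.5·1.3125) × 0.3125 = 0.2637 in².
0.6 F_u A_nv = 81.22 kips; 0.6 F_y A_gv = 72.56 kips → shear yielding governs the shear term.
R_n = 72.56 + 1.0 × 58 × 0.2637 = 87.86 kips.
Design strength φR_n = 0.75 × 87.86 = 65.9 kips.

65.9 kips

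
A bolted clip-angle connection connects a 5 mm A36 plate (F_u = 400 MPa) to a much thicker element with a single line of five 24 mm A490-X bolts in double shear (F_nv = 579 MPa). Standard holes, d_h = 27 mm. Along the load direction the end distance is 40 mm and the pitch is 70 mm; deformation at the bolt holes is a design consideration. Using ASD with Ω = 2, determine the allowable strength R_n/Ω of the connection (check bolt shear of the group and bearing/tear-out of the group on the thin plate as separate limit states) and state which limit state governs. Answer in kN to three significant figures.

238 kN (bearing governs)

Bolt shear: A_b = π·24²/4 = 452.4 mm²; R_n = 579 × 452.4 × 5 × 2 / 1000 = 2619 kN → 2619 / 2 = 1310 kN.
Bearing (1.2 l_c t F_u ≤ 2.4 d t F_u): upper limit = 2.4·24·5·400 / 1000 = 115.2 kN.
  Edge l_c = 40 − 27/2 = 26.5 → r_n = 63.6 kN; interior l_c = 70 − 27 = 43 → r_n = 103.2 kN.
  R_n,bearing = 1·63.6 + 4·103.2 = 476.4 kN → 476.4 / 2 = 238 kN.
Bearing governs: 238 kN.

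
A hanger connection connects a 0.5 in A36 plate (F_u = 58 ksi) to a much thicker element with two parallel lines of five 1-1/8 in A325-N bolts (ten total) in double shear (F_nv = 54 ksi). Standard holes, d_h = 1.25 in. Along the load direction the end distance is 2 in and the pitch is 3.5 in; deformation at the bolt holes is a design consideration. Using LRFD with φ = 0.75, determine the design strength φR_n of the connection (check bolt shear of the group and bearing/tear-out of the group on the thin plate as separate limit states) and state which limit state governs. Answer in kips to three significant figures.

542 kips (bearing governs)

Bolt shear: A_b = π·1.125²/4 = 0.994 in²; R_n = 54 × 0.994 × 10 × 2 = 1074 kips → 0.75 × 1074 = 805 kips.
Bearing (1.2 l_c t F_u ≤ 2.4 d t F_u): upper limit = 2.4·1.125·0.5·58 = 78.3 kips.
  Edge l_c = 2 − 1.25/2 = 1.375 → r_n = 47.85 kips; interior l_c = 3.5 − 1.25 = 2.25 → r_n = 78.3 kips.
  R_n,bearing = 2·47.85 + 8·78.3 = 722.1 kips → 0.75 × 722.1 = 542 kips.
Bearing governs: 542 kips.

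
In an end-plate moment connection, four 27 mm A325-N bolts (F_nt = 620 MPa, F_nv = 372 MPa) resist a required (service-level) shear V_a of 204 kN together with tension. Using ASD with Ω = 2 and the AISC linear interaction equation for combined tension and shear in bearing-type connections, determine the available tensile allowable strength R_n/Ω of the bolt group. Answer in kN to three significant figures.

A_b = π·27²/4 = 572.6 mm²; f_rv = 204 × 1000 / (4 × 572.6) = 89.07 MPa.
F'_nt = 1.3 F_nt − (Ω F_nt / F_nv) f_rv = 1.3·620 − (2·620/372)·89.07 = 509.1 MPa, capped at F_nt → F'_nt = 509.1 MPa.
R_n = F'_nt · A_b · n = 509.1 × 572.6 × 4 / 1000 = 1166 kN.
Allowable strength R_n/Ω = 1166 / 2 = 583 kN.

583 kN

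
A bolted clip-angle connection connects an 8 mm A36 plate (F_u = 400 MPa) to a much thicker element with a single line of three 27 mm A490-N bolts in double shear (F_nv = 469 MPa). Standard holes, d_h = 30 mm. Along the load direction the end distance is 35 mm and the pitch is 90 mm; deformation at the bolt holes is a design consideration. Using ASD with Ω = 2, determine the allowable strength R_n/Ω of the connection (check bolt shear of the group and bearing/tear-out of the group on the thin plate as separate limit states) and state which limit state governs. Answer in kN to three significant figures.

Bolt shear: A_b = π·27²/4 = 572.6 mm²; R_n = 469 × 572.6 × 3 × 2 / 1000 = 1611 kN → 1611 / 2 = 806 kN.
Bearing (1.2 l_c t F_u ≤ 2.4 d t F_u): upper limit = 2.4·27·8·400 / 1000 = 207.4 kN.
  Edge l_c = 35 − 30/2 = 20 → r_n = 76.8 kN; interior l_c = 90 − 30 = 60 → r_n = 207.4 kN.
  R_n,bearing = 1·76.8 + 2·207.4 = 491.5 kN → 491.5 / 2 = 246 kN.
Bearing governs: 246 kN.

246 kN (bearing governs)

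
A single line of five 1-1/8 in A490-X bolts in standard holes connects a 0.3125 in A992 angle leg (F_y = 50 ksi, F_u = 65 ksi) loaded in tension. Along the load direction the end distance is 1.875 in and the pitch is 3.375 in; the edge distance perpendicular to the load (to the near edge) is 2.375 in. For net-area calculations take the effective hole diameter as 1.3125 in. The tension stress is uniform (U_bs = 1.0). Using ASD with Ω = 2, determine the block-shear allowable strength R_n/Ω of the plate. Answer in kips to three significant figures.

75.2 kips

Shear plane L_v = 1.875 + 4·3.375 = 15.38 in; A_gv = 15.38 × 0.3125 = 4.805 in².
A_nv = (15.38 − 4.5·1.3125) × 0.3125 = 2.959 in².
A_nt = (2.375 − 0.5·1.3125) × 0.3125 = 0.5371 in².
0.6 F_u A_nv = 115.4 kips; 0.6 F_y A_gv = 144.1 kips → shear rupture governs the shear term.
R_n = 115.4 + 1.0 × 65 × 0.5371 = 150.3 kips.
Allowable strength R_n/Ω = 150.3 / 2 = 75.2 kips.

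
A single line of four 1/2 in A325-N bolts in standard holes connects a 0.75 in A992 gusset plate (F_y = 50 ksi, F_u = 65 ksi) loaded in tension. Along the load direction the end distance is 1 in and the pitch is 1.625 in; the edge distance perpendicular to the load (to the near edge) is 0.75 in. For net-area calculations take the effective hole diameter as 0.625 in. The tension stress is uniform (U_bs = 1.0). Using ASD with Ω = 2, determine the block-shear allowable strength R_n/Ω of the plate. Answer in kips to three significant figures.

Shear plane L_v = 1 + 3·1.625 = 5.875 in; A_gv = 5.875 × 0.75 = 4.406 in².
A_nv = (5.875 − 3.5·0.625) × 0.75 = 2.766 in².
A_nt = (0.75 − 0.5·0.625) × 0.75 = 0.3281 in².
0.6 F_u A_nv = 107.9 kips; 0.6 F_y A_gv = 132.2 kips → shear rupture governs the shear term.
R_n = 107.9 + 1.0 × 65 × 0.3281 = 129.2 kips.
Allowable strength R_n/Ω = 129.2 / 2 = 64.6 kips.

64.6 kips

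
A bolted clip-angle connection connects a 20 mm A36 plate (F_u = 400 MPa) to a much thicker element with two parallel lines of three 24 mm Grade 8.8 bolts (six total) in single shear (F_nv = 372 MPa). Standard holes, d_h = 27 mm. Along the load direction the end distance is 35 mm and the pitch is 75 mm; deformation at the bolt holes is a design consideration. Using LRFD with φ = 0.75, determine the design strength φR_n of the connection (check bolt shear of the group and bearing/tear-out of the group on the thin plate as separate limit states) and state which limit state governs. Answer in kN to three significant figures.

757 kN (bolt shear governs)

Bolt shear: A_b = π·24²/4 = 452.4 mm²; R_n = 372 × 452.4 × 6 × 1 / 1000 = 1010 kN → 0.75 × 1010 = 757 kN.
Bearing (1.2 l_c t F_u ≤ 2.4 d t F_u): upper limit = 2.4·24·20·400 / 1000 = 460.8 kN.
  Edge l_c = 35 − 27/2 = 21.5 → r_n = 206.4 kN; interior l_c = 75 − 27 = 48 → r_n = 460.8 kN.
  R_n,bearing = 2·206.4 + 4·460.8 = 2256 kN → 0.75 × 2256 = 1690 kN.
Bolt shear governs: 757 kN.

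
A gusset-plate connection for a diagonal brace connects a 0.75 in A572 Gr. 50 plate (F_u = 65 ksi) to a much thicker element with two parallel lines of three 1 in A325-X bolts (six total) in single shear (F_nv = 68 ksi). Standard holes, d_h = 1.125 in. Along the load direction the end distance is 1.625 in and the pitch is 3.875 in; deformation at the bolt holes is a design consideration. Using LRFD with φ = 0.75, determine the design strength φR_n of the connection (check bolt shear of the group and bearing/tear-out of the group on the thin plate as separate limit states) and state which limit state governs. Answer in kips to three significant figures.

240 kips (bolt shear governs)

Bolt shear: A_b = π·1²/4 = 0.7854 in²; R_n = 68 × 0.7854 × 6 × 1 = 320.4 kips → 0.75 × 320.4 = 240 kips.
Bearing (1.2 l_c t F_u ≤ 2.4 d t F_u): upper limit = 2.4·1·0.75·65 = 117 kips.
  Edge l_c = 1.625 − 1.125/2 = 1.062 → r_n = 62.16 kips; interior l_c = 3.875 − 1.125 = 2.75 → r_n = 117 kips.
  R_n,bearing = 2·62.16 + 4·117 = 592.3 kips → 0.75 × 592.3 = 444 kips.
Bolt shear governs: 240 kips.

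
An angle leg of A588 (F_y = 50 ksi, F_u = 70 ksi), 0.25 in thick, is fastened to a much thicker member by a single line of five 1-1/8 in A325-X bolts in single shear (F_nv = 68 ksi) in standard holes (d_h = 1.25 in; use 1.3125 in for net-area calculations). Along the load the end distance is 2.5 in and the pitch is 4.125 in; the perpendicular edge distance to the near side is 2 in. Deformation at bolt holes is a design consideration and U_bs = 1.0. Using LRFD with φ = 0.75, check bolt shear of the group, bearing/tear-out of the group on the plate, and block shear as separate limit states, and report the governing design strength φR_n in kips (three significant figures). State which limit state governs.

Bolt shear: A_b = π·1.125²/4 = 0.994 in²; R_n = 68 × 0.994 × 5 × 1 = 338 kips → 0.75 × 338 = 253 kips.
Bearing: edge l_c = 1.875, r_n = 39.38 kips; interior l_c = 2.875, r_n = 47.25 kips; R_n = 39.38 + 4·47.25 = 228.4 kips → 171 kips.
Block shear: A_gv = 4.75, A_nv = 3.273, A_nt = 0.3359 in²; R_n = min(0.6F_uA_nv, 0.6F_yA_gv) + U_bs·F_u·A_nt = 161 kips → 121 kips.
Block shear governs: 121 kips.

121 kips (block shear governs)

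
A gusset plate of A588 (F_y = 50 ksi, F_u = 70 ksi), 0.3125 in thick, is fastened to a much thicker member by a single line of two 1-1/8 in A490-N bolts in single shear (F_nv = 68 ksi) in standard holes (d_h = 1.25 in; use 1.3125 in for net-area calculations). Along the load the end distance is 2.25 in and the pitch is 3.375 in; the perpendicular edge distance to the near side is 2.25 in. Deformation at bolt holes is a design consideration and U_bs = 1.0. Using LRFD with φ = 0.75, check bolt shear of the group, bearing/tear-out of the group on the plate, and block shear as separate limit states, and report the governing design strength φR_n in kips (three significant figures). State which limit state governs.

62.1 kips (block shear governs)

Bolt shear: A_b = π·1.125²/4 = 0.994 in²; R_n = 68 × 0.994 × 2 × 1 = 135.2 kips → 0.75 × 135.2 = 101 kips.
Bearing: edge l_c = 1.625, r_n = 42.66 kips; interior l_c = 2.125, r_n = 55.78 kips; R_n = 42.66 + 1·55.78 = 98.44 kips → 73.8 kips.
Block shear: A_gv = 1.758, A_nv = 1.143, A_nt = 0.498 in²; R_n = min(0.6F_uA_nv, 0.6F_yA_gv) + U_bs·F_u·A_nt = 82.85 kips → 62.1 kips.
Block shear governs: 62.1 kips.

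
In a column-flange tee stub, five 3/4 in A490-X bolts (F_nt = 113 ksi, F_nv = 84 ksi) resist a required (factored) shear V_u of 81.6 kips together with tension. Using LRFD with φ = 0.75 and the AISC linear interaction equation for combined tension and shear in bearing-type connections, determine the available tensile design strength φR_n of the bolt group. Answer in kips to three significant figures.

134 kips

A_b = π·0.75²/4 = 0.4418 in²; f_rv = 81.6 / (5 × 0.4418) = 36.94 ksi.
F'_nt = 1.3 F_nt − (F_nt / φF_nv) f_rv = 1.3·113 − (113/(0.75·84))·36.94 = 80.64 ksi, capped at F_nt → F'_nt = 80.64 ksi.
R_n = F'_nt · A_b · n = 80.64 × 0.4418 × 5 = 178.1 kips.
Design strength φR_n = 0.75 × 178.1 = 134 kips.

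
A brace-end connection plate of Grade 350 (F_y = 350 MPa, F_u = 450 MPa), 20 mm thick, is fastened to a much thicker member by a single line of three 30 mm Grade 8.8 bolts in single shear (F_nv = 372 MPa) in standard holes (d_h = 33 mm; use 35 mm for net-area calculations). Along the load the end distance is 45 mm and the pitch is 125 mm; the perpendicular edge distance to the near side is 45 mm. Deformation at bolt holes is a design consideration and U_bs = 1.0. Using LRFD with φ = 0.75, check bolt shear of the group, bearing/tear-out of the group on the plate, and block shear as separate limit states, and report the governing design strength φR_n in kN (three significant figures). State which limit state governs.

592 kN (bolt shear governs)

Bolt shear: A_b = π·30²/4 = 706.9 mm²; R_n = 372 × 706.9 × 3 × 1 / 1000 = 788.9 kN → 0.75 × 788.9 = 592 kN.
Bearing: edge l_c = 28.5, r_n = 307.8 kN; interior l_c = 92, r_n = 648 kN; R_n = 307.8 + 2·648 = 1604 kN → 1200 kN.
Block shear: A_gv = 5900, A_nv = 4150, A_nt = 550 mm²; R_n = min(0.6F_uA_nv, 0.6F_yA_gv) + U_bs·F_u·A_nt = 1368 kN → 1030 kN.
Bolt shear governs: 592 kN.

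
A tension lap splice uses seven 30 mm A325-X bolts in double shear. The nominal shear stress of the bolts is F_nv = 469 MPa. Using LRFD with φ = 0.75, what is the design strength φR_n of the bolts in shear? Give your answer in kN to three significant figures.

3480 kN

A_b = π × 30² / 4 = 706.9 mm².
R_n = F_nv · A_b · n · n_s = 469 × 706.9 × 7 × 2 / 1000 = 4641 kN.
Design strength φR_n = 0.75 × 4641 = 3480 kN.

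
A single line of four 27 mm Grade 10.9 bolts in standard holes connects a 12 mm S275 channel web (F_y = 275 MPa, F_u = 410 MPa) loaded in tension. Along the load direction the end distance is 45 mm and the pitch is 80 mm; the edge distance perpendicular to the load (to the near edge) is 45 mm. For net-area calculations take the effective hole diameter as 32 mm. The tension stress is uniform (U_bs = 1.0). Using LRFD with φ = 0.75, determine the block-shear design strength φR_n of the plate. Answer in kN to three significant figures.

Shear plane L_v = 45 + 3·80 = 285 mm; A_gv = 285 × 12 = 3420 mm².
A_nv = (285 − 3.5·32) × 12 = 2076 mm².
A_nt = (45 − 0.5·32) × 12 = 348 mm².
0.6 F_u A_nv = 510.7 kN; 0.6 F_y A_gv = 564.3 kN → shear rupture governs the shear term.
R_n = 510.7 + 1.0 × 410 × 348 / 1000 = 653.4 kN.
Design strength φR_n = 0.75 × 653.4 = 490 kN.

490 kN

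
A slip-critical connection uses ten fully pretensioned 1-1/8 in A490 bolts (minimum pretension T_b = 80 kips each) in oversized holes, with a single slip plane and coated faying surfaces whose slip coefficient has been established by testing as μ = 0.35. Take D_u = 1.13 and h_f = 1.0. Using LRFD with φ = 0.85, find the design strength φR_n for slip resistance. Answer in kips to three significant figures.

R_n = μ · D_u · h_f · T_b · n_s · n_b = 0.35 × 1.13 × 1.0 × 80 × 1 × 10 = 316.4 kips.
Design strength φR_n = 0.85 × 316.4 = 269 kips.

269 kips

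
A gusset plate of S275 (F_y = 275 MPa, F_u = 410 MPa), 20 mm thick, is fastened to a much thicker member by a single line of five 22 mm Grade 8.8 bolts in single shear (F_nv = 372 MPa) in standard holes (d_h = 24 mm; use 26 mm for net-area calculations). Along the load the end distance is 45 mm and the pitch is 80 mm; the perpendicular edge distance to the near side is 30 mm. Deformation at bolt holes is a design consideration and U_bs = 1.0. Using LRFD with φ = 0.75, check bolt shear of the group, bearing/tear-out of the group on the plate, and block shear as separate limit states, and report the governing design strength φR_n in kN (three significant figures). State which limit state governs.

Bolt shear: A_b = π·22²/4 = 380.1 mm²; R_n = 372 × 380.1 × 5 × 1 / 1000 = 707 kN → 0.75 × 707 = 530 kN.
Bearing: edge l_c = 33, r_n = 324.7 kN; interior l_c = 56, r_n = 433 kN; R_n = 324.7 + 4·433 = 2057 kN → 1540 kN.
Block shear: A_gv = 7300, A_nv = 4960, A_nt = 340 mm²; R_n = min(0.6F_uA_nv, 0.6F_yA_gv) + U_bs·F_u·A_nt = 1344 kN → 1010 kN.
Bolt shear governs: 530 kN.

530 kN (bolt shear governs)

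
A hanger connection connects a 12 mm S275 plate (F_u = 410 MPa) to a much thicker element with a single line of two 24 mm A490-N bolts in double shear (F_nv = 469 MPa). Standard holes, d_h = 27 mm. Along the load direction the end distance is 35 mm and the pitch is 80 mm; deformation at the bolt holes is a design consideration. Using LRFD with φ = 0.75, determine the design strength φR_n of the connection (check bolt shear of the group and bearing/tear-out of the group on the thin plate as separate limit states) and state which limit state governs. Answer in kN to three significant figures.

308 kN (bearing governs)

Bolt shear: A_b = π·24²/4 = 452.4 mm²; R_n = 469 × 452.4 × 2 × 2 / 1000 = 848.7 kN → 0.75 × 848.7 = 637 kN.
Bearing (1.2 l_c t F_u ≤ 2.4 d t F_u): upper limit = 2.4·24·12·410 / 1000 = 283.4 kN.
  Edge l_c = 35 − 27/2 = 21.5 → r_n = 126.9 kN; interior l_c = 80 − 27 = 53 → r_n = 283.4 kN.
  R_n,bearing = 1·126.9 + 1·283.4 = 410.3 kN → 0.75 × 410.3 = 308 kN.
Bearing governs: 308 kN.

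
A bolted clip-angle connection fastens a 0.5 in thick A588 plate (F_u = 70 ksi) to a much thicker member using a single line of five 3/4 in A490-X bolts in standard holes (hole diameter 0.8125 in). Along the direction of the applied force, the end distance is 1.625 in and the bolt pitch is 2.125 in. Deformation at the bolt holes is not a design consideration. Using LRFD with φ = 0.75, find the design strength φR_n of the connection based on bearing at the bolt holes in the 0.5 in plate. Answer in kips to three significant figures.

Per bolt r_n = 1.5 l_c t F_u ≤ 3.0 d t F_u; upper limit = 3.0 × 0.75 × 0.5 × 70 = 78.75 kips.
Edge bolt: l_c = 1.625 − 0.8125/2 = 1.219 in → 1.5 × 1.219 × 0.5 × 70 = 63.98 → r_n = 63.98 kips.
Interior bolts: l_c = 2.125 − 0.8125 = 1.312 in → 1.5 × 1.312 × 0.5 × 70 = 68.91 → r_n = 68.91 kips.
R_n = 1 × 63.98 + 4 × 68.91 = 339.6 kips.
Design strength φR_n = 0.75 × 339.6 = 255 kips.

255 kips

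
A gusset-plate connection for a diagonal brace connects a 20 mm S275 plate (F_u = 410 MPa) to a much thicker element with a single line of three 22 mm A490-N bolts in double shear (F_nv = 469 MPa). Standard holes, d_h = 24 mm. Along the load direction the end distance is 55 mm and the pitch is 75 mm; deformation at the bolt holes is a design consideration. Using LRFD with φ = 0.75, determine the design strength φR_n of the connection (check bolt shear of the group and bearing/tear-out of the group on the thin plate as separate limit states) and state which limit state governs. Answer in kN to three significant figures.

Bolt shear: A_b = π·22²/4 = 380.1 mm²; R_n = 469 × 380.1 × 3 × 2 / 1000 = 1070 kN → 0.75 × 1070 = 802 kN.
Bearing (1.2 l_c t F_u ≤ 2.4 d t F_u): upper limit = 2.4·22·20·410 / 1000 = 433 kN.
  Edge l_c = 55 − 24/2 = 43 → r_n = 423.1 kN; interior l_c = 75 − 24 = 51 → r_n = 433 kN.
  R_n,bearing = 1·423.1 + 2·433 = 1289 kN → 0.75 × 1289 = 967 kN.
Bolt shear governs: 802 kN.

802 kN (bolt shear governs)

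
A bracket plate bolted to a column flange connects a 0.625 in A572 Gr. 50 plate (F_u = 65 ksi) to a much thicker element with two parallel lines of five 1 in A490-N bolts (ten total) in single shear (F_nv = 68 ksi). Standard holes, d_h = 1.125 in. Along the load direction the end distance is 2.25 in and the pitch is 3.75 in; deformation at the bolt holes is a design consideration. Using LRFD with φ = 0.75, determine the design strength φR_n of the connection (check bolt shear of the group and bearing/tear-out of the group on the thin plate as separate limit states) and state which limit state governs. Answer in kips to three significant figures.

401 kips (bolt shear governs)

Bolt shear: A_b = π·1²/4 = 0.7854 in²; R_n = 68 × 0.7854 × 10 × 1 = 534.1 kips → 0.75 × 534.1 = 401 kips.
Bearing (1.2 l_c t F_u ≤ 2.4 d t F_u): upper limit = 2.4·1·0.625·65 = 97.5 kips.
  Edge l_c = 2.25 − 1.125/2 = 1.688 → r_n = 82.27 kips; interior l_c = 3.75 − 1.125 = 2.625 → r_n = 97.5 kips.
  R_n,bearing = 2·82.27 + 8·97.5 = 944.5 kips → 0.75 × 944.5 = 708 kips.
Bolt shear governs: 401 kips.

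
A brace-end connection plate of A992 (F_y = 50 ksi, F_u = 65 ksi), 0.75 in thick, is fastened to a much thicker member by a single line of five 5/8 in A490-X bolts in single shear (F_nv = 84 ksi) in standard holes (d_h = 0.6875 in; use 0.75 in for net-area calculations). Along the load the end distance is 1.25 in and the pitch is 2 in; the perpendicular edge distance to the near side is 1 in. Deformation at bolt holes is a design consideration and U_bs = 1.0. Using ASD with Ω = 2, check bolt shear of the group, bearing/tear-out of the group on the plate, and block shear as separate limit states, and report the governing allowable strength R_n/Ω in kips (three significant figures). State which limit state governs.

64.4 kips (bolt shear governs)

Bolt shear: A_b = π·0.625²/4 = 0.3068 in²; R_n = 84 × 0.3068 × 5 × 1 = 128.9 kips → 128.9 / 2 = 64.4 kips.
Bearing: edge l_c = 0.9062, r_n = 53.02 kips; interior l_c = 1.312, r_n = 73.12 kips; R_n = 53.02 + 4·73.12 = 345.5 kips → 173 kips.
Block shear: A_gv = 6.938, A_nv = 4.406, A_nt = 0.4688 in²; R_n = min(0.6F_uA_nv, 0.6F_yA_gv) + U_bs·F_u·A_nt = 202.3 kips → 101 kips.
Bolt shear governs: 64.4 kips.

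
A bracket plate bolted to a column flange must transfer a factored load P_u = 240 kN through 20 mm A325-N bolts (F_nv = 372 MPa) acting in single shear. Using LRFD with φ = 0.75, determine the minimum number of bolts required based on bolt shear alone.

3 bolts

A_b = π·20²/4 = 314.2 mm².
Per-bolt design strength φR_n = 0.75 × 372 × 314.2 × 1 / 1000 = 87.65 kN.
n ≥ 240 / 87.65 = 2.738 → use 3 bolts.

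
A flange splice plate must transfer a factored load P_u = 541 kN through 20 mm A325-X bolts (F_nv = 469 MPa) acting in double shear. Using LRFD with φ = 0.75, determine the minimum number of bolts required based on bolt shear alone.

A_b = π·20²/4 = 314.2 mm².
Per-bolt design strength φR_n = 0.75 × 469 × 314.2 × 2 / 1000 = 221 kN.
n ≥ 541 / 221 = 2.448 → use 3 bolts.

3 bolts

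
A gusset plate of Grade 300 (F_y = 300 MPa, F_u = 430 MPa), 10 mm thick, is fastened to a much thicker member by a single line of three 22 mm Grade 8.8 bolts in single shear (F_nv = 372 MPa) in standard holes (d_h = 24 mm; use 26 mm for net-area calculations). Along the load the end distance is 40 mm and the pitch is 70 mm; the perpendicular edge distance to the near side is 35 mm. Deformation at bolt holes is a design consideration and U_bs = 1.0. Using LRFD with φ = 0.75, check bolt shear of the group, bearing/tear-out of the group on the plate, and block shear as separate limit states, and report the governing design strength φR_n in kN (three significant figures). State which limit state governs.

293 kN (block shear governs)

Bolt shear: A_b = π·22²/4 = 380.1 mm²; R_n = 372 × 380.1 × 3 × 1 / 1000 = 424.2 kN → 0.75 × 424.2 = 318 kN.
Bearing: edge l_c = 28, r_n = 144.5 kN; interior l_c = 46, r_n = 227 kN; R_n = 144.5 + 2·227 = 598.6 kN → 449 kN.
Block shear: A_gv = 1800, A_nv = 1150, A_nt = 220 mm²; R_n = min(0.6F_uA_nv, 0.6F_yA_gv) + U_bs·F_u·A_nt = 391.3 kN → 293 kN.
Block shear governs: 293 kN.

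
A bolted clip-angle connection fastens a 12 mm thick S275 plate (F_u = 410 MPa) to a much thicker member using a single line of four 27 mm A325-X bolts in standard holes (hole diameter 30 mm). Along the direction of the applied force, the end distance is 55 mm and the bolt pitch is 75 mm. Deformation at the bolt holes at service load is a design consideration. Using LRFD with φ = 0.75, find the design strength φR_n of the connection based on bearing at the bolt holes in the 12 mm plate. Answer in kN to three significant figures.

Per bolt r_n = 1.2 l_c t F_u ≤ 2.4 d t F_u; upper limit = 2.4 × 27 × 12 × 410 / 1000 = 318.8 kN.
Edge bolt: l_c = 55 − 30/2 = 40 mm → 1.2 × 40 × 12 × 410 / 1000 = 236.2 → r_n = 236.2 kN.
Interior bolts: l_c = 75 − 30 = 45 mm → 1.2 × 45 × 12 × 410 / 1000 = 265.7 → r_n = 265.7 kN.
R_n = 1 × 236.2 + 3 × 265.7 = 1033 kN.
Design strength φR_n = 0.75 × 1033 = 775 kN.

775 kN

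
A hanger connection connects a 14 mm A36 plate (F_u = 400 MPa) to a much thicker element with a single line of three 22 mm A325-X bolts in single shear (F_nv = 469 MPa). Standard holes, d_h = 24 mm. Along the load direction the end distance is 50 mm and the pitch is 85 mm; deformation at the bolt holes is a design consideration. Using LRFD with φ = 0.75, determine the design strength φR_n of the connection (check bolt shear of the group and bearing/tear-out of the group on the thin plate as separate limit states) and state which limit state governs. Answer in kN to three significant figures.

401 kN (bolt shear governs)

Bolt shear: A_b = π·22²/4 = 380.1 mm²; R_n = 469 × 380.1 × 3 × 1 / 1000 = 534.8 kN → 0.75 × 534.8 = 401 kN.
Bearing (1.2 l_c t F_u ≤ 2.4 d t F_u): upper limit = 2.4·22·14·400 / 1000 = 295.7 kN.
  Edge l_c = 50 − 24/2 = 38 → r_n = 255.4 kN; interior l_c = 85 − 24 = 61 → r_n = 295.7 kN.
  R_n,bearing = 1·255.4 + 2·295.7 = 846.7 kN → 0.75 × 846.7 = 635 kN.
Bolt shear governs: 401 kN.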